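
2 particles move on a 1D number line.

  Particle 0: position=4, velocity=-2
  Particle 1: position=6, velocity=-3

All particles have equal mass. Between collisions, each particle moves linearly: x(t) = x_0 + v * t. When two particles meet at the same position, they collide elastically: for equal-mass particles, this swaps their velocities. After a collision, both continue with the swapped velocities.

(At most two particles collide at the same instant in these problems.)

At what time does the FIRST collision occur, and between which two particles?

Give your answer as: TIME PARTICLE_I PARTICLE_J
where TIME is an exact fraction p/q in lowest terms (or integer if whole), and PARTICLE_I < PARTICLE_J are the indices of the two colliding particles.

Answer: 2 0 1

Derivation:
Pair (0,1): pos 4,6 vel -2,-3 -> gap=2, closing at 1/unit, collide at t=2
Earliest collision: t=2 between 0 and 1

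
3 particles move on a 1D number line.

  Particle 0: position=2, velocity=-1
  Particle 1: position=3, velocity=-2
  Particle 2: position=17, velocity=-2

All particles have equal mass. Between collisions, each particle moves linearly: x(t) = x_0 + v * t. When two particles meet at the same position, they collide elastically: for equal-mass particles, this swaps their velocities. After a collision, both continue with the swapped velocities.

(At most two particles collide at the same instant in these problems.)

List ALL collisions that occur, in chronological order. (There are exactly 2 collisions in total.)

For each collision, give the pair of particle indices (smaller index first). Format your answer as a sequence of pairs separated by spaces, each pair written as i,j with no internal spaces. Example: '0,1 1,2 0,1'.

Collision at t=1: particles 0 and 1 swap velocities; positions: p0=1 p1=1 p2=15; velocities now: v0=-2 v1=-1 v2=-2
Collision at t=15: particles 1 and 2 swap velocities; positions: p0=-27 p1=-13 p2=-13; velocities now: v0=-2 v1=-2 v2=-1

Answer: 0,1 1,2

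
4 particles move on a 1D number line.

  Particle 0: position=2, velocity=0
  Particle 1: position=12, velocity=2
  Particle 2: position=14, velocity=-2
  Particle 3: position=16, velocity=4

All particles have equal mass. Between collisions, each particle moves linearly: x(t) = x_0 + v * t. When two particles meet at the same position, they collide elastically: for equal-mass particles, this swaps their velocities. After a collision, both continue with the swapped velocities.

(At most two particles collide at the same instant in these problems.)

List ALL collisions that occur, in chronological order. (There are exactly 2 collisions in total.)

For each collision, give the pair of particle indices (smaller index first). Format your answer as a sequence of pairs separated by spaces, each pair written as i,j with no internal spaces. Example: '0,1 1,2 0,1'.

Answer: 1,2 0,1

Derivation:
Collision at t=1/2: particles 1 and 2 swap velocities; positions: p0=2 p1=13 p2=13 p3=18; velocities now: v0=0 v1=-2 v2=2 v3=4
Collision at t=6: particles 0 and 1 swap velocities; positions: p0=2 p1=2 p2=24 p3=40; velocities now: v0=-2 v1=0 v2=2 v3=4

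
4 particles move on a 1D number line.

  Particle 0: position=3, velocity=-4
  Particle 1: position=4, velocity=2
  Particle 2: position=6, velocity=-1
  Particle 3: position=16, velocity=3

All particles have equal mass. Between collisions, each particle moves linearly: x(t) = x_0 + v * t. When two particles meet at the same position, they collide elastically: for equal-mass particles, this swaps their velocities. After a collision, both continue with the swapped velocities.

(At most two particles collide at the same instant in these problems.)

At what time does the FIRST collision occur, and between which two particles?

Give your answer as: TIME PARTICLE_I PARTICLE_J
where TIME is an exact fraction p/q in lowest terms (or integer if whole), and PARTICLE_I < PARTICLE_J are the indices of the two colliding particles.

Pair (0,1): pos 3,4 vel -4,2 -> not approaching (rel speed -6 <= 0)
Pair (1,2): pos 4,6 vel 2,-1 -> gap=2, closing at 3/unit, collide at t=2/3
Pair (2,3): pos 6,16 vel -1,3 -> not approaching (rel speed -4 <= 0)
Earliest collision: t=2/3 between 1 and 2

Answer: 2/3 1 2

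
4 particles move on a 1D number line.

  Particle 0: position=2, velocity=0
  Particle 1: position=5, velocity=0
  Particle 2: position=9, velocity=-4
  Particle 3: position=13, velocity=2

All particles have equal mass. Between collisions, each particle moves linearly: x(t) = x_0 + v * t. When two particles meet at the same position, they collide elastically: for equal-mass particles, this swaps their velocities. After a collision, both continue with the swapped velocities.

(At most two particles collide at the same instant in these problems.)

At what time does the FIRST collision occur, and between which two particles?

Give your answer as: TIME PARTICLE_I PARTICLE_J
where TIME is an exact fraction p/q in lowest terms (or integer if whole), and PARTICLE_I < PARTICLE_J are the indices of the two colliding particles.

Pair (0,1): pos 2,5 vel 0,0 -> not approaching (rel speed 0 <= 0)
Pair (1,2): pos 5,9 vel 0,-4 -> gap=4, closing at 4/unit, collide at t=1
Pair (2,3): pos 9,13 vel -4,2 -> not approaching (rel speed -6 <= 0)
Earliest collision: t=1 between 1 and 2

Answer: 1 1 2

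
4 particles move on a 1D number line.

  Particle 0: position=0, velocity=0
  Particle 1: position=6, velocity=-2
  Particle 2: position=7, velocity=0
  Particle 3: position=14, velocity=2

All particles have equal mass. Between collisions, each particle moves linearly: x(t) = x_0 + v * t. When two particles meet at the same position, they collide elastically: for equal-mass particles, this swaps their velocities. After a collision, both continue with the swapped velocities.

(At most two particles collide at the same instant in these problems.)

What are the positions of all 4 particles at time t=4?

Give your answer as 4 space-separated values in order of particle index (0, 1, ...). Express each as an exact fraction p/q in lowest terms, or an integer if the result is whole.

Answer: -2 0 7 22

Derivation:
Collision at t=3: particles 0 and 1 swap velocities; positions: p0=0 p1=0 p2=7 p3=20; velocities now: v0=-2 v1=0 v2=0 v3=2
Advance to t=4 (no further collisions before then); velocities: v0=-2 v1=0 v2=0 v3=2; positions = -2 0 7 22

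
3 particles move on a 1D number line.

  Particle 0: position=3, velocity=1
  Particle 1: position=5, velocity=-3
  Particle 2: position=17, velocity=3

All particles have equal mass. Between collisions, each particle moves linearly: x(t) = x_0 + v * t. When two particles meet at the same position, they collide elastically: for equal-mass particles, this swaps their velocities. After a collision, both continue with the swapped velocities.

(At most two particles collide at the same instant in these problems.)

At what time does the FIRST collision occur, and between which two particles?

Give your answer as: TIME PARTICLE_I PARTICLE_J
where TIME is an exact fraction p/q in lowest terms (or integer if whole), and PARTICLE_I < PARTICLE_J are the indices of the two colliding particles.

Answer: 1/2 0 1

Derivation:
Pair (0,1): pos 3,5 vel 1,-3 -> gap=2, closing at 4/unit, collide at t=1/2
Pair (1,2): pos 5,17 vel -3,3 -> not approaching (rel speed -6 <= 0)
Earliest collision: t=1/2 between 0 and 1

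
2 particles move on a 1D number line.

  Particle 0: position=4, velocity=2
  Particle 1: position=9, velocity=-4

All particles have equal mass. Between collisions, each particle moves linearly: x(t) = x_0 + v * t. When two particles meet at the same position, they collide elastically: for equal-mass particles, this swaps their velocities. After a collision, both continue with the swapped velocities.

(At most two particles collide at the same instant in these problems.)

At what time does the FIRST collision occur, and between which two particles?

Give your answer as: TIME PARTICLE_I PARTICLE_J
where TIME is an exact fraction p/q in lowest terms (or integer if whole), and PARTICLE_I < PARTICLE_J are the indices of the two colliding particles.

Answer: 5/6 0 1

Derivation:
Pair (0,1): pos 4,9 vel 2,-4 -> gap=5, closing at 6/unit, collide at t=5/6
Earliest collision: t=5/6 between 0 and 1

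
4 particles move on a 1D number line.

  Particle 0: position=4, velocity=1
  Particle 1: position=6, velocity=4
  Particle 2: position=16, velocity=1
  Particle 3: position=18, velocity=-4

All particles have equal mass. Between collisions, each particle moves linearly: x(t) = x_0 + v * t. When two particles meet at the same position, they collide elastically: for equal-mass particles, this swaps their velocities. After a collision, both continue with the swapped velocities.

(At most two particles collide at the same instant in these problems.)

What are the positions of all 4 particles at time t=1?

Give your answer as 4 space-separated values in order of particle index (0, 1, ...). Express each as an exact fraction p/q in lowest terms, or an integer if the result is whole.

Answer: 5 10 14 17

Derivation:
Collision at t=2/5: particles 2 and 3 swap velocities; positions: p0=22/5 p1=38/5 p2=82/5 p3=82/5; velocities now: v0=1 v1=4 v2=-4 v3=1
Advance to t=1 (no further collisions before then); velocities: v0=1 v1=4 v2=-4 v3=1; positions = 5 10 14 17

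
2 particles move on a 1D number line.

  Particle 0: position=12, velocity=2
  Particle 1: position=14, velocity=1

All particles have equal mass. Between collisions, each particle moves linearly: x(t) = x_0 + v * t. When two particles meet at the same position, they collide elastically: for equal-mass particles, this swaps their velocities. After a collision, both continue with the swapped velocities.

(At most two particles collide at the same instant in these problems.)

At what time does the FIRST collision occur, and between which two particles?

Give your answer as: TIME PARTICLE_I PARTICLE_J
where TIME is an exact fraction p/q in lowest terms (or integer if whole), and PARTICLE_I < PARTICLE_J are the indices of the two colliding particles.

Pair (0,1): pos 12,14 vel 2,1 -> gap=2, closing at 1/unit, collide at t=2
Earliest collision: t=2 between 0 and 1

Answer: 2 0 1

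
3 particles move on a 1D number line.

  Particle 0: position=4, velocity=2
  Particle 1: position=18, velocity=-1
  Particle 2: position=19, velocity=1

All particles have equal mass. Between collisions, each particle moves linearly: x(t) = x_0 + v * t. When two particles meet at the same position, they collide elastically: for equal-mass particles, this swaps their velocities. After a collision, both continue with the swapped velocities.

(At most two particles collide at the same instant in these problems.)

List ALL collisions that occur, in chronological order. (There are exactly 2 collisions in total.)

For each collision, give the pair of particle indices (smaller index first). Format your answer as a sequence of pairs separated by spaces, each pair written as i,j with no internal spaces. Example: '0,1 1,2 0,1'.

Collision at t=14/3: particles 0 and 1 swap velocities; positions: p0=40/3 p1=40/3 p2=71/3; velocities now: v0=-1 v1=2 v2=1
Collision at t=15: particles 1 and 2 swap velocities; positions: p0=3 p1=34 p2=34; velocities now: v0=-1 v1=1 v2=2

Answer: 0,1 1,2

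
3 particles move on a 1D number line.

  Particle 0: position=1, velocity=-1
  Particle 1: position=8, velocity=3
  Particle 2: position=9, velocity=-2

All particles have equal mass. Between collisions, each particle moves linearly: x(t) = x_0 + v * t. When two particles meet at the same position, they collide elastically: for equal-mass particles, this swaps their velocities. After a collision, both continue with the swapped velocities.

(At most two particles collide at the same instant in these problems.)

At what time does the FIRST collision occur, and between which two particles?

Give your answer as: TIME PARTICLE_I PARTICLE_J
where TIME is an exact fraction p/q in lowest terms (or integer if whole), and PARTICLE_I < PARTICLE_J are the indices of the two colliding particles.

Pair (0,1): pos 1,8 vel -1,3 -> not approaching (rel speed -4 <= 0)
Pair (1,2): pos 8,9 vel 3,-2 -> gap=1, closing at 5/unit, collide at t=1/5
Earliest collision: t=1/5 between 1 and 2

Answer: 1/5 1 2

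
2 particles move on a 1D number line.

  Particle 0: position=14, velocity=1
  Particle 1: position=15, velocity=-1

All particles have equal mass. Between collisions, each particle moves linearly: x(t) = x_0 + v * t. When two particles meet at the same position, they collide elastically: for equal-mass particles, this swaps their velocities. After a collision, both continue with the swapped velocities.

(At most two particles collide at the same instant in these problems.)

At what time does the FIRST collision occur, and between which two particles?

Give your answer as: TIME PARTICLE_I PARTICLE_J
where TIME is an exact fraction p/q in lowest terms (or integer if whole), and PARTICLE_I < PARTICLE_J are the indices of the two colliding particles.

Answer: 1/2 0 1

Derivation:
Pair (0,1): pos 14,15 vel 1,-1 -> gap=1, closing at 2/unit, collide at t=1/2
Earliest collision: t=1/2 between 0 and 1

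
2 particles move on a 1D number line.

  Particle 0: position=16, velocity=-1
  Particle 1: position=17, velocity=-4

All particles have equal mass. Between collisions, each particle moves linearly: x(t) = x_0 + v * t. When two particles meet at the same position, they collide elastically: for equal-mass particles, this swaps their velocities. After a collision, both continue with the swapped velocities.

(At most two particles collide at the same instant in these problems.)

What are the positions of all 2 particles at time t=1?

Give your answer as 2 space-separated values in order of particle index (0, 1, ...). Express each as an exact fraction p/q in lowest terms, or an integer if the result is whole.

Answer: 13 15

Derivation:
Collision at t=1/3: particles 0 and 1 swap velocities; positions: p0=47/3 p1=47/3; velocities now: v0=-4 v1=-1
Advance to t=1 (no further collisions before then); velocities: v0=-4 v1=-1; positions = 13 15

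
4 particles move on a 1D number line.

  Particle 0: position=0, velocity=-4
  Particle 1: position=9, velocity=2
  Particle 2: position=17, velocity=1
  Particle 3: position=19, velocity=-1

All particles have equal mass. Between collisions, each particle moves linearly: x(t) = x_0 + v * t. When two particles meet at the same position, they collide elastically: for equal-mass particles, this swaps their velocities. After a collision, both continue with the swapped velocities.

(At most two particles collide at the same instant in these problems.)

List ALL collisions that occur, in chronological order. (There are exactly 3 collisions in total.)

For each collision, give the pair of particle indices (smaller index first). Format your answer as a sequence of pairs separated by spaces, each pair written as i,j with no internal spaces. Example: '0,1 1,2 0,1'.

Answer: 2,3 1,2 2,3

Derivation:
Collision at t=1: particles 2 and 3 swap velocities; positions: p0=-4 p1=11 p2=18 p3=18; velocities now: v0=-4 v1=2 v2=-1 v3=1
Collision at t=10/3: particles 1 and 2 swap velocities; positions: p0=-40/3 p1=47/3 p2=47/3 p3=61/3; velocities now: v0=-4 v1=-1 v2=2 v3=1
Collision at t=8: particles 2 and 3 swap velocities; positions: p0=-32 p1=11 p2=25 p3=25; velocities now: v0=-4 v1=-1 v2=1 v3=2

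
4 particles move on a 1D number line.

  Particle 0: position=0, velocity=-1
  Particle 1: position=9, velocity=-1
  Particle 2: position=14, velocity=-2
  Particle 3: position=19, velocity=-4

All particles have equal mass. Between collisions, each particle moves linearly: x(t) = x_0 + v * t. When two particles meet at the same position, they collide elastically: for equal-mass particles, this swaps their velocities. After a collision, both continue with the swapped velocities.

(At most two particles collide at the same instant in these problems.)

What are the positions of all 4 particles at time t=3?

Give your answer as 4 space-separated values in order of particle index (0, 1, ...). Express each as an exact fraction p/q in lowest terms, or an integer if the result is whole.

Answer: -3 6 7 8

Derivation:
Collision at t=5/2: particles 2 and 3 swap velocities; positions: p0=-5/2 p1=13/2 p2=9 p3=9; velocities now: v0=-1 v1=-1 v2=-4 v3=-2
Advance to t=3 (no further collisions before then); velocities: v0=-1 v1=-1 v2=-4 v3=-2; positions = -3 6 7 8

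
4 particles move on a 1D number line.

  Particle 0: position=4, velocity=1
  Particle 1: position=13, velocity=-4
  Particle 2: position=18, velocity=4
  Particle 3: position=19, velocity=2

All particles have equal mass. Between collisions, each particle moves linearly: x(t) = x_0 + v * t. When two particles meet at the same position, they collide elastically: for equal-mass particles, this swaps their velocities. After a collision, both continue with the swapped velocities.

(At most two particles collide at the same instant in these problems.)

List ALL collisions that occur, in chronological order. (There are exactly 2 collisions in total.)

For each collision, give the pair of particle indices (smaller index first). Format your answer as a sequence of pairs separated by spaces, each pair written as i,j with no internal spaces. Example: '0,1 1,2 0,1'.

Answer: 2,3 0,1

Derivation:
Collision at t=1/2: particles 2 and 3 swap velocities; positions: p0=9/2 p1=11 p2=20 p3=20; velocities now: v0=1 v1=-4 v2=2 v3=4
Collision at t=9/5: particles 0 and 1 swap velocities; positions: p0=29/5 p1=29/5 p2=113/5 p3=126/5; velocities now: v0=-4 v1=1 v2=2 v3=4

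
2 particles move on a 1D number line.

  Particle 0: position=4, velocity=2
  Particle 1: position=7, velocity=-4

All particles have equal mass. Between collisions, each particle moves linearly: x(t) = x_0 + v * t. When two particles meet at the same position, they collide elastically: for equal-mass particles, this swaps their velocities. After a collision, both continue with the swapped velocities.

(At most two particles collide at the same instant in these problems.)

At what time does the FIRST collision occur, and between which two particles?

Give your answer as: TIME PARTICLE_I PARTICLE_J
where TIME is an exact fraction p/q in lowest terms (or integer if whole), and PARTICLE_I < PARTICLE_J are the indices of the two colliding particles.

Answer: 1/2 0 1

Derivation:
Pair (0,1): pos 4,7 vel 2,-4 -> gap=3, closing at 6/unit, collide at t=1/2
Earliest collision: t=1/2 between 0 and 1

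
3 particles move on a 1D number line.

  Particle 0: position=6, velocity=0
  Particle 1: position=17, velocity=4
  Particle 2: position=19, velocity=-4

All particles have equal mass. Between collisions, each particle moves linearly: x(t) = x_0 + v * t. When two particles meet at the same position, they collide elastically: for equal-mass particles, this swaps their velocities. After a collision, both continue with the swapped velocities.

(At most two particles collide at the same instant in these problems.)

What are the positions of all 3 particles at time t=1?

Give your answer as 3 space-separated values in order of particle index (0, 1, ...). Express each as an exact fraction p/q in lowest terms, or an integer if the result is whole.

Collision at t=1/4: particles 1 and 2 swap velocities; positions: p0=6 p1=18 p2=18; velocities now: v0=0 v1=-4 v2=4
Advance to t=1 (no further collisions before then); velocities: v0=0 v1=-4 v2=4; positions = 6 15 21

Answer: 6 15 21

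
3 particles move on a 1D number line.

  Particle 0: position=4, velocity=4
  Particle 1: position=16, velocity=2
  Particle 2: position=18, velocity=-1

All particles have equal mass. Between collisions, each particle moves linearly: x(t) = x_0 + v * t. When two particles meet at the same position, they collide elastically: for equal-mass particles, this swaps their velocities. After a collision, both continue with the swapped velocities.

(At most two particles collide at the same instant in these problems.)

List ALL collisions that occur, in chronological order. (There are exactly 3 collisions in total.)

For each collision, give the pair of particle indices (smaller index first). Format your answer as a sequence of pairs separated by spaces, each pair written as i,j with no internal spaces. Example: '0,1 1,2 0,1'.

Answer: 1,2 0,1 1,2

Derivation:
Collision at t=2/3: particles 1 and 2 swap velocities; positions: p0=20/3 p1=52/3 p2=52/3; velocities now: v0=4 v1=-1 v2=2
Collision at t=14/5: particles 0 and 1 swap velocities; positions: p0=76/5 p1=76/5 p2=108/5; velocities now: v0=-1 v1=4 v2=2
Collision at t=6: particles 1 and 2 swap velocities; positions: p0=12 p1=28 p2=28; velocities now: v0=-1 v1=2 v2=4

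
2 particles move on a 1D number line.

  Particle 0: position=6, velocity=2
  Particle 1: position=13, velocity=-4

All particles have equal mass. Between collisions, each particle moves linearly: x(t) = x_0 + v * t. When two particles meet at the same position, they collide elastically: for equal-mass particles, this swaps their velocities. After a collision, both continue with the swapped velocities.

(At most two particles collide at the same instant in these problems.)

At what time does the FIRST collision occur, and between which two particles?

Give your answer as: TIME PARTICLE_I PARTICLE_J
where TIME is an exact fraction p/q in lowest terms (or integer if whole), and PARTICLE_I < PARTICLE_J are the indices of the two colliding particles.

Pair (0,1): pos 6,13 vel 2,-4 -> gap=7, closing at 6/unit, collide at t=7/6
Earliest collision: t=7/6 between 0 and 1

Answer: 7/6 0 1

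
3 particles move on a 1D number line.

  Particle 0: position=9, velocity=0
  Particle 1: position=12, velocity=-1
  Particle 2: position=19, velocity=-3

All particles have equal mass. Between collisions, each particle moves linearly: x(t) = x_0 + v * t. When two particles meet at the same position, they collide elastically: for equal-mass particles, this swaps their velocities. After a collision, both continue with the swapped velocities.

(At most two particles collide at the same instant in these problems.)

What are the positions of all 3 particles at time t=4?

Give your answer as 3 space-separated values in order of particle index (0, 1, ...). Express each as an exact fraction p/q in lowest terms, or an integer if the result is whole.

Answer: 7 8 9

Derivation:
Collision at t=3: particles 0 and 1 swap velocities; positions: p0=9 p1=9 p2=10; velocities now: v0=-1 v1=0 v2=-3
Collision at t=10/3: particles 1 and 2 swap velocities; positions: p0=26/3 p1=9 p2=9; velocities now: v0=-1 v1=-3 v2=0
Collision at t=7/2: particles 0 and 1 swap velocities; positions: p0=17/2 p1=17/2 p2=9; velocities now: v0=-3 v1=-1 v2=0
Advance to t=4 (no further collisions before then); velocities: v0=-3 v1=-1 v2=0; positions = 7 8 9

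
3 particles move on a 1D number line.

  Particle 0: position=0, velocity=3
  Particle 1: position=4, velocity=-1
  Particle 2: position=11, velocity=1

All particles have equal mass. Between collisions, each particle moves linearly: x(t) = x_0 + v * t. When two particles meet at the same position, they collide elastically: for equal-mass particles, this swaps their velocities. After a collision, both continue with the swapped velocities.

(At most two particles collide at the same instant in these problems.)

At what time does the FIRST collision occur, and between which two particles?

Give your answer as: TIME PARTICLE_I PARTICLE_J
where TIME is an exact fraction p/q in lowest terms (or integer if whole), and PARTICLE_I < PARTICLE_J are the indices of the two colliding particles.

Pair (0,1): pos 0,4 vel 3,-1 -> gap=4, closing at 4/unit, collide at t=1
Pair (1,2): pos 4,11 vel -1,1 -> not approaching (rel speed -2 <= 0)
Earliest collision: t=1 between 0 and 1

Answer: 1 0 1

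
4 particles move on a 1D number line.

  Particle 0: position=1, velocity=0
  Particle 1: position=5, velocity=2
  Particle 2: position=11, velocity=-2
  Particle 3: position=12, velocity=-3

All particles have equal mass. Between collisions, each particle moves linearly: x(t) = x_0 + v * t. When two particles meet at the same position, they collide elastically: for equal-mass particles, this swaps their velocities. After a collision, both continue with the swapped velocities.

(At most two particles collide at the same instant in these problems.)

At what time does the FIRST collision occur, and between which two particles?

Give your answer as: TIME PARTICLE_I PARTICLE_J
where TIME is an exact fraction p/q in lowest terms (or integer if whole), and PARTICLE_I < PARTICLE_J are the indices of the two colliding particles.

Pair (0,1): pos 1,5 vel 0,2 -> not approaching (rel speed -2 <= 0)
Pair (1,2): pos 5,11 vel 2,-2 -> gap=6, closing at 4/unit, collide at t=3/2
Pair (2,3): pos 11,12 vel -2,-3 -> gap=1, closing at 1/unit, collide at t=1
Earliest collision: t=1 between 2 and 3

Answer: 1 2 3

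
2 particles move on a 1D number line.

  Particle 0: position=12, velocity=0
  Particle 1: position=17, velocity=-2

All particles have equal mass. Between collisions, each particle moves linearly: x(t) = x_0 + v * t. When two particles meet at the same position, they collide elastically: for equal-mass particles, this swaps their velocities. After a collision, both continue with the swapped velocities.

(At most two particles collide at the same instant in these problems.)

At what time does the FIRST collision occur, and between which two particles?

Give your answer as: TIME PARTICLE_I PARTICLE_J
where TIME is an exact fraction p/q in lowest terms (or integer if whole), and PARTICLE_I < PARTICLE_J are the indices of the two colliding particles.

Pair (0,1): pos 12,17 vel 0,-2 -> gap=5, closing at 2/unit, collide at t=5/2
Earliest collision: t=5/2 between 0 and 1

Answer: 5/2 0 1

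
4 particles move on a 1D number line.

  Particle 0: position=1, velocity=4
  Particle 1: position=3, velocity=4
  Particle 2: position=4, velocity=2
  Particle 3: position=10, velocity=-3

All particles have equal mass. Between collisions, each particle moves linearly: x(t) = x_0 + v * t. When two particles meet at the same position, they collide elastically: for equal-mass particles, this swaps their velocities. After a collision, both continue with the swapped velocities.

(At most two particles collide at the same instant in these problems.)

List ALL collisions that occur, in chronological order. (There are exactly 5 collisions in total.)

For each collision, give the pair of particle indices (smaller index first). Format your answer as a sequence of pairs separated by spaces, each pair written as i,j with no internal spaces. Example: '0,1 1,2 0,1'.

Answer: 1,2 2,3 1,2 0,1 1,2

Derivation:
Collision at t=1/2: particles 1 and 2 swap velocities; positions: p0=3 p1=5 p2=5 p3=17/2; velocities now: v0=4 v1=2 v2=4 v3=-3
Collision at t=1: particles 2 and 3 swap velocities; positions: p0=5 p1=6 p2=7 p3=7; velocities now: v0=4 v1=2 v2=-3 v3=4
Collision at t=6/5: particles 1 and 2 swap velocities; positions: p0=29/5 p1=32/5 p2=32/5 p3=39/5; velocities now: v0=4 v1=-3 v2=2 v3=4
Collision at t=9/7: particles 0 and 1 swap velocities; positions: p0=43/7 p1=43/7 p2=46/7 p3=57/7; velocities now: v0=-3 v1=4 v2=2 v3=4
Collision at t=3/2: particles 1 and 2 swap velocities; positions: p0=11/2 p1=7 p2=7 p3=9; velocities now: v0=-3 v1=2 v2=4 v3=4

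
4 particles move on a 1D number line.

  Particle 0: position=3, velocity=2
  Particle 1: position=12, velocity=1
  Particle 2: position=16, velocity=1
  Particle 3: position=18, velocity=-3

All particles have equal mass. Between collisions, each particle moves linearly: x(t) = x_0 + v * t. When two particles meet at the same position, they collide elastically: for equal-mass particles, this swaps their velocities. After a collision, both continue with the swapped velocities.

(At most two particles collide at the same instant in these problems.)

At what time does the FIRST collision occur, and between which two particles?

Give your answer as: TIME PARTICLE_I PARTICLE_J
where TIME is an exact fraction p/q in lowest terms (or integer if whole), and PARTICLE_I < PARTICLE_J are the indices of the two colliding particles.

Pair (0,1): pos 3,12 vel 2,1 -> gap=9, closing at 1/unit, collide at t=9
Pair (1,2): pos 12,16 vel 1,1 -> not approaching (rel speed 0 <= 0)
Pair (2,3): pos 16,18 vel 1,-3 -> gap=2, closing at 4/unit, collide at t=1/2
Earliest collision: t=1/2 between 2 and 3

Answer: 1/2 2 3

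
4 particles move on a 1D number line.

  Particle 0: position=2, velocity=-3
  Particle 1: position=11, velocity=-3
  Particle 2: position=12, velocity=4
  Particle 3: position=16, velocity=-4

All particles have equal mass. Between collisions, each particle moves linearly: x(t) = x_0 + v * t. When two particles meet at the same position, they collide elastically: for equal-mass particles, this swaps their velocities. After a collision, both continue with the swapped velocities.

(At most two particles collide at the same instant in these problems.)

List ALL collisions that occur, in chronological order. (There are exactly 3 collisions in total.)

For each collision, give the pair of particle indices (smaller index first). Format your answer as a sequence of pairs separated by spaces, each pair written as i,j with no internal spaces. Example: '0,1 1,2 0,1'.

Collision at t=1/2: particles 2 and 3 swap velocities; positions: p0=1/2 p1=19/2 p2=14 p3=14; velocities now: v0=-3 v1=-3 v2=-4 v3=4
Collision at t=5: particles 1 and 2 swap velocities; positions: p0=-13 p1=-4 p2=-4 p3=32; velocities now: v0=-3 v1=-4 v2=-3 v3=4
Collision at t=14: particles 0 and 1 swap velocities; positions: p0=-40 p1=-40 p2=-31 p3=68; velocities now: v0=-4 v1=-3 v2=-3 v3=4

Answer: 2,3 1,2 0,1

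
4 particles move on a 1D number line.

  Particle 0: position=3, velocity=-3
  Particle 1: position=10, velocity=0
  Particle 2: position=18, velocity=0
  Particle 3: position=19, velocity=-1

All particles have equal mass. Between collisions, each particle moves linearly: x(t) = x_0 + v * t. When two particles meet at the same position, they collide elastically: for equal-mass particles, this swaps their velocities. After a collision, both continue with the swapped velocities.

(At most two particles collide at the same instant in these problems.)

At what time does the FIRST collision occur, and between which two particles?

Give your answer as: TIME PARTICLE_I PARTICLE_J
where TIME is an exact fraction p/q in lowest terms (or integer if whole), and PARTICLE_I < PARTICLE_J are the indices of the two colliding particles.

Pair (0,1): pos 3,10 vel -3,0 -> not approaching (rel speed -3 <= 0)
Pair (1,2): pos 10,18 vel 0,0 -> not approaching (rel speed 0 <= 0)
Pair (2,3): pos 18,19 vel 0,-1 -> gap=1, closing at 1/unit, collide at t=1
Earliest collision: t=1 between 2 and 3

Answer: 1 2 3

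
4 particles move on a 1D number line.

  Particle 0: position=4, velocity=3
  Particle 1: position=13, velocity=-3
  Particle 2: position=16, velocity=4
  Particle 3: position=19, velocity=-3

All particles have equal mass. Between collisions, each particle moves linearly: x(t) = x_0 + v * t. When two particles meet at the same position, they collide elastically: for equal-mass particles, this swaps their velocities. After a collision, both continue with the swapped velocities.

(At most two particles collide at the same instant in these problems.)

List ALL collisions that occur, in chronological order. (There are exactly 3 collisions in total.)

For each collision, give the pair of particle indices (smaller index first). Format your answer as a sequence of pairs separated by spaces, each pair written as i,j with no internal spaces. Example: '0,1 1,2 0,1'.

Collision at t=3/7: particles 2 and 3 swap velocities; positions: p0=37/7 p1=82/7 p2=124/7 p3=124/7; velocities now: v0=3 v1=-3 v2=-3 v3=4
Collision at t=3/2: particles 0 and 1 swap velocities; positions: p0=17/2 p1=17/2 p2=29/2 p3=22; velocities now: v0=-3 v1=3 v2=-3 v3=4
Collision at t=5/2: particles 1 and 2 swap velocities; positions: p0=11/2 p1=23/2 p2=23/2 p3=26; velocities now: v0=-3 v1=-3 v2=3 v3=4

Answer: 2,3 0,1 1,2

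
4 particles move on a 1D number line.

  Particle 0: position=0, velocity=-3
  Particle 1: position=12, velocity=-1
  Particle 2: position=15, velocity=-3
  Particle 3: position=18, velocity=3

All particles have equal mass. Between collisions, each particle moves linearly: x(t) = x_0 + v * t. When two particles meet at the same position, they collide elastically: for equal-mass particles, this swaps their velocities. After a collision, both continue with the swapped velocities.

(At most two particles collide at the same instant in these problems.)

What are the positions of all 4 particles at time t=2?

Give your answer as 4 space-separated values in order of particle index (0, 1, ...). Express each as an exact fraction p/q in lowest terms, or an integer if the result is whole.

Answer: -6 9 10 24

Derivation:
Collision at t=3/2: particles 1 and 2 swap velocities; positions: p0=-9/2 p1=21/2 p2=21/2 p3=45/2; velocities now: v0=-3 v1=-3 v2=-1 v3=3
Advance to t=2 (no further collisions before then); velocities: v0=-3 v1=-3 v2=-1 v3=3; positions = -6 9 10 24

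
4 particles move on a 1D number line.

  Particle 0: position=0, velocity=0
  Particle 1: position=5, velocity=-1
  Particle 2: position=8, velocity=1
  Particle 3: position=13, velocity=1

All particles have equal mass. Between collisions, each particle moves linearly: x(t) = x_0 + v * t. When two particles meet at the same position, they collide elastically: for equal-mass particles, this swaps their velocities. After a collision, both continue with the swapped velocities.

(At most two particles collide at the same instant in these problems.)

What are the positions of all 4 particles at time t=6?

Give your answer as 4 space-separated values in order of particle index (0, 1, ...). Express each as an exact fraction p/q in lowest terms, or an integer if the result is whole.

Answer: -1 0 14 19

Derivation:
Collision at t=5: particles 0 and 1 swap velocities; positions: p0=0 p1=0 p2=13 p3=18; velocities now: v0=-1 v1=0 v2=1 v3=1
Advance to t=6 (no further collisions before then); velocities: v0=-1 v1=0 v2=1 v3=1; positions = -1 0 14 19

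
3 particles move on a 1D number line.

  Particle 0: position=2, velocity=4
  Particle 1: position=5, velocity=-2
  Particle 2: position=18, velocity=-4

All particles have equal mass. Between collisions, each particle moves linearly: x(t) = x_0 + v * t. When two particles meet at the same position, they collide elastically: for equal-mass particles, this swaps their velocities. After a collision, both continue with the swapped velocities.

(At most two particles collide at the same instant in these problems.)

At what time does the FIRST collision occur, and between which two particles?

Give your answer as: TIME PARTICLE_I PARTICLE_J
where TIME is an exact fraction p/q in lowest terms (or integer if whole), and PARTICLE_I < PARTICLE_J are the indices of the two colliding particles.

Answer: 1/2 0 1

Derivation:
Pair (0,1): pos 2,5 vel 4,-2 -> gap=3, closing at 6/unit, collide at t=1/2
Pair (1,2): pos 5,18 vel -2,-4 -> gap=13, closing at 2/unit, collide at t=13/2
Earliest collision: t=1/2 between 0 and 1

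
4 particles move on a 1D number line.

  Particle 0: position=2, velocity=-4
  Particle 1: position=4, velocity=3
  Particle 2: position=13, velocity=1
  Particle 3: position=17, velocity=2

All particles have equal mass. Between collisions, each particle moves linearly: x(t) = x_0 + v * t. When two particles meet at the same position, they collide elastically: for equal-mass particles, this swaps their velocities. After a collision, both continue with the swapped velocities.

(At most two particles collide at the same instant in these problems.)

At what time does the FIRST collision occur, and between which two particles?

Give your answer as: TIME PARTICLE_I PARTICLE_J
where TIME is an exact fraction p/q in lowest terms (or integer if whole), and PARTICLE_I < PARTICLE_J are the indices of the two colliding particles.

Answer: 9/2 1 2

Derivation:
Pair (0,1): pos 2,4 vel -4,3 -> not approaching (rel speed -7 <= 0)
Pair (1,2): pos 4,13 vel 3,1 -> gap=9, closing at 2/unit, collide at t=9/2
Pair (2,3): pos 13,17 vel 1,2 -> not approaching (rel speed -1 <= 0)
Earliest collision: t=9/2 between 1 and 2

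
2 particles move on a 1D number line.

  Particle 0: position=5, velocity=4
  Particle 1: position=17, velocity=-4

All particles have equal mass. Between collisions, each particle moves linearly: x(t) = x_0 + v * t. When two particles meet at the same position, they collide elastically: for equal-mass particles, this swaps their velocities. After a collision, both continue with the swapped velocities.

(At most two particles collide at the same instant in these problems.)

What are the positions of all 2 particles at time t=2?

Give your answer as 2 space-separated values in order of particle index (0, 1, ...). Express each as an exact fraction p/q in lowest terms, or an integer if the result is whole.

Answer: 9 13

Derivation:
Collision at t=3/2: particles 0 and 1 swap velocities; positions: p0=11 p1=11; velocities now: v0=-4 v1=4
Advance to t=2 (no further collisions before then); velocities: v0=-4 v1=4; positions = 9 13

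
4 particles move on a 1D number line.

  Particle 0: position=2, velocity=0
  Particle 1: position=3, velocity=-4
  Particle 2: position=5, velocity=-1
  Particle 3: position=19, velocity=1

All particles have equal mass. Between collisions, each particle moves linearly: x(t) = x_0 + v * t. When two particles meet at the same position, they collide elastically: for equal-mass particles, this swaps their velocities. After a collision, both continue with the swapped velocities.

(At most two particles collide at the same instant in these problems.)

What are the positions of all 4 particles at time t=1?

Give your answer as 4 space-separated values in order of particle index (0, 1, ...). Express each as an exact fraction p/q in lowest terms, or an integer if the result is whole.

Collision at t=1/4: particles 0 and 1 swap velocities; positions: p0=2 p1=2 p2=19/4 p3=77/4; velocities now: v0=-4 v1=0 v2=-1 v3=1
Advance to t=1 (no further collisions before then); velocities: v0=-4 v1=0 v2=-1 v3=1; positions = -1 2 4 20

Answer: -1 2 4 20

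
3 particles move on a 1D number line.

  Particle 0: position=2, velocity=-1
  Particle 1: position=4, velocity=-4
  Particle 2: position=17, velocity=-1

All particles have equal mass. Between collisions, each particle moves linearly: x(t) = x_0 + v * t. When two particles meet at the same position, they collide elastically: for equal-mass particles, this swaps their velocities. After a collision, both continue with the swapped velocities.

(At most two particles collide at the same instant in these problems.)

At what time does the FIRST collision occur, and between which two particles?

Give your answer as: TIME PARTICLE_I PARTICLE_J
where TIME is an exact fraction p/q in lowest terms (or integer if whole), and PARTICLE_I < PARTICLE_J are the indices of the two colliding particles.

Pair (0,1): pos 2,4 vel -1,-4 -> gap=2, closing at 3/unit, collide at t=2/3
Pair (1,2): pos 4,17 vel -4,-1 -> not approaching (rel speed -3 <= 0)
Earliest collision: t=2/3 between 0 and 1

Answer: 2/3 0 1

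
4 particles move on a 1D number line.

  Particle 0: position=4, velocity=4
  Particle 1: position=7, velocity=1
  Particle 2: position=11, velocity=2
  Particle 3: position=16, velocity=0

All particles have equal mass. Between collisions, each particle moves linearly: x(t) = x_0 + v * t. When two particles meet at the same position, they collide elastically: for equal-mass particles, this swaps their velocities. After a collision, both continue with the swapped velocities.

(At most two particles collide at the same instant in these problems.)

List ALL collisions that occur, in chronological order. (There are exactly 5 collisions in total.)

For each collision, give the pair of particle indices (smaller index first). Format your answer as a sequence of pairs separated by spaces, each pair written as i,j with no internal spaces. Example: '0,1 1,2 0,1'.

Collision at t=1: particles 0 and 1 swap velocities; positions: p0=8 p1=8 p2=13 p3=16; velocities now: v0=1 v1=4 v2=2 v3=0
Collision at t=5/2: particles 2 and 3 swap velocities; positions: p0=19/2 p1=14 p2=16 p3=16; velocities now: v0=1 v1=4 v2=0 v3=2
Collision at t=3: particles 1 and 2 swap velocities; positions: p0=10 p1=16 p2=16 p3=17; velocities now: v0=1 v1=0 v2=4 v3=2
Collision at t=7/2: particles 2 and 3 swap velocities; positions: p0=21/2 p1=16 p2=18 p3=18; velocities now: v0=1 v1=0 v2=2 v3=4
Collision at t=9: particles 0 and 1 swap velocities; positions: p0=16 p1=16 p2=29 p3=40; velocities now: v0=0 v1=1 v2=2 v3=4

Answer: 0,1 2,3 1,2 2,3 0,1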